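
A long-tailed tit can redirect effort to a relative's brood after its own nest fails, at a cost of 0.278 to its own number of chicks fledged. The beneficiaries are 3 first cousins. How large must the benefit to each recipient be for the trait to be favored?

r to a first cousin = 1/8 (first cousins share one grandparent pair — two paths of length 4: r = 2·(1/2)^4 = 1/8).
Hamilton's rule with n recipients of equal r: n·r·B > C, so B > C/(n·r) = 0.278/(3·0.125) = 0.7413.

0.7413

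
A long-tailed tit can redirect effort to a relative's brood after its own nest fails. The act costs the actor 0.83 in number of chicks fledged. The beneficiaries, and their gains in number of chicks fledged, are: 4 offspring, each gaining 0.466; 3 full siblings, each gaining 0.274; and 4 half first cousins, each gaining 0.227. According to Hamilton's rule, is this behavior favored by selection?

Hamilton's rule: the trait is favored when the sum of r·B over every recipient exceeds the actor's cost C.
r to an offspring = 0.5 (one parent–offspring link: r = (1/2)^1 = 1/2).
r to a full sibling = 1/2 (full sibs share both parents — two paths of length 2: r = 2·(1/2)^2 = 1/2).
r to a half first cousin = 1/16 (half first cousins share one grandparent — one path of length 4: r = (1/2)^4 = 1/16).
Summing one r·B term per recipient: 4·0.5·0.466 + 3·0.5·0.274 + 4·0.0625·0.227 = 1.39975.
1.39975 > 0.83: the indirect benefit exceeds the cost.

Yes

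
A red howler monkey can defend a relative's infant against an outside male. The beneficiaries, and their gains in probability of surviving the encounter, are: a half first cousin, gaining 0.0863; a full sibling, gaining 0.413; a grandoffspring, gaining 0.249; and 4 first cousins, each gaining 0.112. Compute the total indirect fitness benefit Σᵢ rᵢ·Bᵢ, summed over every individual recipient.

0.33014375

r to a half first cousin = 1/16 (half first cousins share one grandparent — one path of length 4: r = (1/2)^4 = 1/16).
r to a full sibling = 0.5 (full sibs share both parents — two paths of length 2: r = 2·(1/2)^2 = 1/2).
r to a grandoffspring = 0.25 (two parent–offspring links: r = (1/2)^2 = 1/4).
r to a first cousin = 1/8 (first cousins share one grandparent pair — two paths of length 4: r = 2·(1/2)^4 = 1/8).
Summing one r·B term per recipient: 1·0.0625·0.0863 + 1·0.5·0.413 + 1·0.25·0.249 + 4·0.125·0.112 = 0.33014375.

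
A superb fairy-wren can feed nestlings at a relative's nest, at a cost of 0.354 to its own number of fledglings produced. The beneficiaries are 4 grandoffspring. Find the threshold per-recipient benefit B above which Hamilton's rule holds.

r to a grandoffspring = 0.25 (two parent–offspring links: r = (1/2)^2 = 1/4).
Hamilton's rule with n recipients of equal r: n·r·B > C, so B > C/(n·r) = 0.354/(4·0.25) = 0.354.

0.354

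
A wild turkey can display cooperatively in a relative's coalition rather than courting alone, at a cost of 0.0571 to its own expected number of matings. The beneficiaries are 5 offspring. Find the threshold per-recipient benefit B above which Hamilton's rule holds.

0.0228

r to an offspring = 1/2 (one parent–offspring link: r = (1/2)^1 = 1/2).
Hamilton's rule with n recipients of equal r: n·r·B > C, so B > C/(n·r) = 0.0571/(5·0.5) = 0.0228.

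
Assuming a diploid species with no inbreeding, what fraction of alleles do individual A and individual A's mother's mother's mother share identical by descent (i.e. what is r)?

Each parent–offspring link contributes a factor of 1/2, and independent paths through distinct common ancestors add.
Three parent–offspring links: r = (1/2)^3 = 1/8.

0.125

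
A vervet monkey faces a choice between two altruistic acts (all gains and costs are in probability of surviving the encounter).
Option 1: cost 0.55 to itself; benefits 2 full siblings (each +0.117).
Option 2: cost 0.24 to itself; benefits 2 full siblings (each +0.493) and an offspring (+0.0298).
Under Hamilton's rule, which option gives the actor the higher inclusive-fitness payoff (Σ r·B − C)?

Option 2

Option 1: r to a full sibling = 0.5.
Option 1: Σ r·B − C = (2·0.5·0.117) − 0.55 = -0.433.
Option 2: r to a full sibling = 0.5.
Option 2: r to an offspring = 0.5.
Option 2: Σ r·B − C = (2·0.5·0.493 + 1·0.5·0.0298) − 0.24 = 0.2679.
Option 2 has the higher net inclusive-fitness payoff.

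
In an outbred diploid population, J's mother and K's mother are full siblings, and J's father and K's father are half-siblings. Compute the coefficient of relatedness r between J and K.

0.1875

Wright's path rule: contributions from independent ancestry routes add.
J and K are related in two ways: first cousins through their mothers (r = 1/8) and half first cousins through their fathers (r = 1/16).
r = 1/8 + 1/16 = 3/16 = 0.1875.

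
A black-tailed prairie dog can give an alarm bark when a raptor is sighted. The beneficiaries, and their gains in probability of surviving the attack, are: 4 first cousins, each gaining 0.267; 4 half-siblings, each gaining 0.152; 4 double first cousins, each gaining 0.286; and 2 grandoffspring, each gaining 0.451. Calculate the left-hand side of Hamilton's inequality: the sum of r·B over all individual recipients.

0.797

r to a first cousin = 0.125 (first cousins share one grandparent pair — two paths of length 4: r = 2·(1/2)^4 = 1/8).
r to a half-sibling = 0.25 (half-sibs share one parent — one path of length 2: r = (1/2)^2 = 1/4).
r to a double first cousin = 1/4 (double first cousins share both grandparent pairs — four paths of length 4: r = 4·(1/2)^4 = 1/4).
r to a grandoffspring = 0.25 (two parent–offspring links: r = (1/2)^2 = 1/4).
Summing one r·B term per recipient: 4·0.125·0.267 + 4·0.25·0.152 + 4·0.25·0.286 + 2·0.25·0.451 = 0.797.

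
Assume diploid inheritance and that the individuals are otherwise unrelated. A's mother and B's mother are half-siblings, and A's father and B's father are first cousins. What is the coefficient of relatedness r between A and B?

Independent pedigree routes through distinct common ancestors add.
A and B are related in two ways: half first cousins through their mothers (r = 1/16) and second cousins through their fathers (r = 1/32).
r = 1/16 + 1/32 = 0.09375.

0.09375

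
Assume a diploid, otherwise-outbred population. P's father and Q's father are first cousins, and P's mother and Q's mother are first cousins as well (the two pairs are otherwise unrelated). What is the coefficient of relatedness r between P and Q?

Independent pedigree routes through distinct common ancestors add.
P and Q are related in two ways: second cousins through their fathers (r = 1/32) and second cousins through their mothers (r = 1/32).
r = 1/32 + 1/32 = 0.0625.

0.0625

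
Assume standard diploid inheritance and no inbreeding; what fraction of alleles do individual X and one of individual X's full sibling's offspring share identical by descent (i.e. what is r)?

0.25

Each parent–offspring link contributes a factor of 1/2, and independent paths through distinct common ancestors add.
Full aunt/uncle↔niece/nephew: two paths of length 3 through the shared grandparent pair: r = 2·(1/2)^3 = 1/4.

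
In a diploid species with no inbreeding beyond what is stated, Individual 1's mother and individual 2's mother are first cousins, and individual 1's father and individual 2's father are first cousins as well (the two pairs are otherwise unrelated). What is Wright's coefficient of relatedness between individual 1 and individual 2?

Independent pedigree routes through distinct common ancestors add.
Individual 1 and individual 2 are related in two ways: second cousins through their mothers (r = 1/32) and second cousins through their fathers (r = 1/32).
r = 1/32 + 1/32 = 1/16 = 0.0625.

0.0625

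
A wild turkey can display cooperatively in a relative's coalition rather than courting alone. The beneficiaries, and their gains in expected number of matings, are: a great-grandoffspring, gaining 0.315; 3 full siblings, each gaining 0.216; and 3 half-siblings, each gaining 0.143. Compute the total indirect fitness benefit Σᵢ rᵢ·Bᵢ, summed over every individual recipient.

r to a great-grandoffspring = 1/8 (three parent–offspring links: r = (1/2)^3 = 1/8).
r to a full sibling = 0.5 (full sibs share both parents — two paths of length 2: r = 2·(1/2)^2 = 1/2).
r to a half-sibling = 1/4 (half-sibs share one parent — one path of length 2: r = (1/2)^2 = 1/4).
Summing one r·B term per recipient: 1·0.125·0.315 + 3·0.5·0.216 + 3·0.25·0.143 = 0.470625.

0.470625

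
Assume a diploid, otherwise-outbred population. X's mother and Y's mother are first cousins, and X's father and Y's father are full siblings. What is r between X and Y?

With two independent routes of shared ancestry, r is the sum of the two contributions.
X and Y are related in two ways: second cousins through their mothers (r = 1/32) and first cousins through their fathers (r = 1/8).
r = 1/32 + 1/8 = 0.15625.

0.15625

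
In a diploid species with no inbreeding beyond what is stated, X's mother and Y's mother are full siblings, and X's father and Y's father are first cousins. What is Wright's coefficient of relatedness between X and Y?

0.15625

Independent pedigree routes through distinct common ancestors add.
X and Y are related in two ways: first cousins through their mothers (r = 1/8) and second cousins through their fathers (r = 1/32).
r = 1/8 + 1/32 = 0.15625.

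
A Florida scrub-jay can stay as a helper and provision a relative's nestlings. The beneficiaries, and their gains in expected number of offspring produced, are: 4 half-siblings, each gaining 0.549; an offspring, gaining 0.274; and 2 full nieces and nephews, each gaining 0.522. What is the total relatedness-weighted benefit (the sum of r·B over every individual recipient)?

0.947

r to a half-sibling = 0.25 (half-sibs share one parent — one path of length 2: r = (1/2)^2 = 1/4).
r to an offspring = 1/2 (one parent–offspring link: r = (1/2)^1 = 1/2).
r to a full niece or nephew = 1/4 (full aunt/uncle↔niece/nephew: two paths of length 3 through the shared grandparent pair: r = 2·(1/2)^3 = 1/4).
Summing one r·B term per recipient: 4·0.25·0.549 + 1·0.5·0.274 + 2·0.25·0.522 = 0.947.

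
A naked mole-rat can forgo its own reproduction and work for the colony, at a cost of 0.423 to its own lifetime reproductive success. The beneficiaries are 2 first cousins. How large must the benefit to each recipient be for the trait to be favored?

r to a first cousin = 0.125 (first cousins share one grandparent pair — two paths of length 4: r = 2·(1/2)^4 = 1/8).
Hamilton's rule with n recipients of equal r: n·r·B > C, so B > C/(n·r) = 0.423/(2·0.125) = 1.692.

1.692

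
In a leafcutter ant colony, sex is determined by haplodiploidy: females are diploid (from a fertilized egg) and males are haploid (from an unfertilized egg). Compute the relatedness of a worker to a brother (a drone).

0.25

Her haploid brother carries none of their father's genes and a random half of their mother's genome; that half matches the maternal half of her own genome with probability 1/2: r = 1/2 · 1/2 = 1/4.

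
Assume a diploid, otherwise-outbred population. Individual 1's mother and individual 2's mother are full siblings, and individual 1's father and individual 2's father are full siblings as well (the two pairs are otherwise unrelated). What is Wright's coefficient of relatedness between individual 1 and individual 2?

With two independent routes of shared ancestry, r is the sum of the two contributions.
Individual 1 and individual 2 are related in two ways: first cousins through their mothers (r = 1/8) and first cousins through their fathers (r = 1/8) — i.e. double first cousins.
r = 1/8 + 1/8 = 0.25.

0.25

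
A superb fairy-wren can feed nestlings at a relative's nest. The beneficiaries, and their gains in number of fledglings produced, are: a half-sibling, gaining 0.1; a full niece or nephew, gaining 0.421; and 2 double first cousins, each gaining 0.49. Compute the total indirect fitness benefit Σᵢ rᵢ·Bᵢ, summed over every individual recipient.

0.37525

r to a half-sibling = 0.25 (half-sibs share one parent — one path of length 2: r = (1/2)^2 = 1/4).
r to a full niece or nephew = 0.25 (full aunt/uncle↔niece/nephew: two paths of length 3 through the shared grandparent pair: r = 2·(1/2)^3 = 1/4).
r to a double first cousin = 0.25 (double first cousins share both grandparent pairs — four paths of length 4: r = 4·(1/2)^4 = 1/4).
Summing one r·B term per recipient: 1·0.25·0.1 + 1·0.25·0.421 + 2·0.25·0.49 = 0.37525.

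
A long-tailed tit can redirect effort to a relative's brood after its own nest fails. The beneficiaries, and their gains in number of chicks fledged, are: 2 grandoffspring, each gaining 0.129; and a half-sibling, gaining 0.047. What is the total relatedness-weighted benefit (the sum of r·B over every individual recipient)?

r to a grandoffspring = 1/4 (two parent–offspring links: r = (1/2)^2 = 1/4).
r to a half-sibling = 1/4 (half-sibs share one parent — one path of length 2: r = (1/2)^2 = 1/4).
Summing one r·B term per recipient: 2·0.25·0.129 + 1·0.25·0.047 = 0.07625.

0.07625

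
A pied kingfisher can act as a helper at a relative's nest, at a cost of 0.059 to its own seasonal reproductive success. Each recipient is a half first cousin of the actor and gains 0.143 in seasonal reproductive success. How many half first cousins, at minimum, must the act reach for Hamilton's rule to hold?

7

r to a half first cousin = 1/16 (half first cousins share one grandparent — one path of length 4: r = (1/2)^4 = 1/16).
Hamilton's rule: n·r·B > C  ⇒  n > C/(r·B) = 0.059/(0.0625·0.143) = 6.601.
The smallest integer exceeding 6.601 is 7.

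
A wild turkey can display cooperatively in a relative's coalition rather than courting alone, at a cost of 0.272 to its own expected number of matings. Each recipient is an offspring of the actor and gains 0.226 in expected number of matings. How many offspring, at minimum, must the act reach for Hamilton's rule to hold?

3

r to an offspring = 1/2 (one parent–offspring link: r = (1/2)^1 = 1/2).
Hamilton's rule: n·r·B > C  ⇒  n > C/(r·B) = 0.272/(0.5·0.226) = 2.407.
The smallest integer exceeding 2.407 is 3.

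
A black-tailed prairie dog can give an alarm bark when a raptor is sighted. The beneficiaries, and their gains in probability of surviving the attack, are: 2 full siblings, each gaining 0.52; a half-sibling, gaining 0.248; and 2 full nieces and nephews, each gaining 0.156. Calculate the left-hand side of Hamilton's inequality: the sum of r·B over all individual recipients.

0.66

r to a full sibling = 0.5 (full sibs share both parents — two paths of length 2: r = 2·(1/2)^2 = 1/2).
r to a half-sibling = 0.25 (half-sibs share one parent — one path of length 2: r = (1/2)^2 = 1/4).
r to a full niece or nephew = 1/4 (full aunt/uncle↔niece/nephew: two paths of length 3 through the shared grandparent pair: r = 2·(1/2)^3 = 1/4).
Summing one r·B term per recipient: 2·0.5·0.52 + 1·0.25·0.248 + 2·0.25·0.156 = 0.66.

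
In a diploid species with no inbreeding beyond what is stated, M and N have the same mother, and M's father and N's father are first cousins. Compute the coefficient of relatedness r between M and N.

0.28125

Wright's path rule: contributions from independent ancestry routes add.
M and N are related in two ways: half-sibs through their shared mother (r = 1/4) and second cousins through their fathers (r = 1/32).
r = 1/4 + 1/32 = 9/32 = 0.28125.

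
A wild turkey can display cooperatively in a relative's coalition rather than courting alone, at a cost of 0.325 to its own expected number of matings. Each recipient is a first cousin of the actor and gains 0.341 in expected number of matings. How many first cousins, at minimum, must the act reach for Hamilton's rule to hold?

r to a first cousin = 0.125 (first cousins share one grandparent pair — two paths of length 4: r = 2·(1/2)^4 = 1/8).
Hamilton's rule: n·r·B > C  ⇒  n > C/(r·B) = 0.325/(0.125·0.341) = 7.625.
The smallest integer exceeding 7.625 is 8.

8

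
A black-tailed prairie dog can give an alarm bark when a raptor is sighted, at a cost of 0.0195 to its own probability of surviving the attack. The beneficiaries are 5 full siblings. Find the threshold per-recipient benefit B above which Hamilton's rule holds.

0.0078

r to a full sibling = 1/2 (full sibs share both parents — two paths of length 2: r = 2·(1/2)^2 = 1/2).
Hamilton's rule with n recipients of equal r: n·r·B > C, so B > C/(n·r) = 0.0195/(5·0.5) = 0.0078.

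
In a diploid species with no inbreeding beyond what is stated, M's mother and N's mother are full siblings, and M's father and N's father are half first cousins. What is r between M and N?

With two independent routes of shared ancestry, r is the sum of the two contributions.
M and N are related in two ways: first cousins through their mothers (r = 1/8) and half second cousins through their fathers (r = 1/64).
r = 1/8 + 1/64 = 0.140625.

0.140625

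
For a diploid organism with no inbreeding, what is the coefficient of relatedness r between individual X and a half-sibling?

0.25

Half-sibs share one parent — one path of length 2: r = (1/2)^2 = 1/4.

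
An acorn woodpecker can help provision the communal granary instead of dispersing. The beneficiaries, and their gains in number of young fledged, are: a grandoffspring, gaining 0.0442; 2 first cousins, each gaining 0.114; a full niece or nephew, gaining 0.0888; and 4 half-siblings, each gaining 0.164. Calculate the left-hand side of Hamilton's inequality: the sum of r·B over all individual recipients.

r to a grandoffspring = 0.25 (two parent–offspring links: r = (1/2)^2 = 1/4).
r to a first cousin = 1/8 (first cousins share one grandparent pair — two paths of length 4: r = 2·(1/2)^4 = 1/8).
r to a full niece or nephew = 1/4 (full aunt/uncle↔niece/nephew: two paths of length 3 through the shared grandparent pair: r = 2·(1/2)^3 = 1/4).
r to a half-sibling = 0.25 (half-sibs share one parent — one path of length 2: r = (1/2)^2 = 1/4).
Summing one r·B term per recipient: 1·0.25·0.0442 + 2·0.125·0.114 + 1·0.25·0.0888 + 4·0.25·0.164 = 0.22575.

0.22575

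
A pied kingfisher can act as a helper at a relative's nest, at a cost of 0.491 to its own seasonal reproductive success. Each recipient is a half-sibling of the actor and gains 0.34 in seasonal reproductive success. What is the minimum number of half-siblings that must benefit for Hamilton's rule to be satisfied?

6

r to a half-sibling = 0.25 (half-sibs share one parent — one path of length 2: r = (1/2)^2 = 1/4).
Hamilton's rule: n·r·B > C  ⇒  n > C/(r·B) = 0.491/(0.25·0.34) = 5.776.
The smallest integer exceeding 5.776 is 6.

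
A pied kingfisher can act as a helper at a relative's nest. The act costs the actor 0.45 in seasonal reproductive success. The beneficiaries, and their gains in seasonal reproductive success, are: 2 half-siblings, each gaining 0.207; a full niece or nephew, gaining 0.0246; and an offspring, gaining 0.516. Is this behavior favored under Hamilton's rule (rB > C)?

No

Hamilton's rule: the trait is favored when the sum of r·B over every recipient exceeds the actor's cost C.
r to a half-sibling = 0.25 (half-sibs share one parent — one path of length 2: r = (1/2)^2 = 1/4).
r to a full niece or nephew = 0.25 (full aunt/uncle↔niece/nephew: two paths of length 3 through the shared grandparent pair: r = 2·(1/2)^3 = 1/4).
r to an offspring = 0.5 (one parent–offspring link: r = (1/2)^1 = 1/2).
Summing one r·B term per recipient: 2·0.25·0.207 + 1·0.25·0.0246 + 1·0.5·0.516 = 0.36765.
0.36765 < 0.45: the indirect benefit is less than the cost.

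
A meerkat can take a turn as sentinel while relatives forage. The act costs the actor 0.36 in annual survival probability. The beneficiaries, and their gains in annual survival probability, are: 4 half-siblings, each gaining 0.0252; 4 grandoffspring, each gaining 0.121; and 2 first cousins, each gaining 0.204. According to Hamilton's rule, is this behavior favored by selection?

Hamilton's rule: the trait is favored when the sum of r·B over every recipient exceeds the actor's cost C.
r to a half-sibling = 0.25 (half-sibs share one parent — one path of length 2: r = (1/2)^2 = 1/4).
r to a grandoffspring = 1/4 (two parent–offspring links: r = (1/2)^2 = 1/4).
r to a first cousin = 1/8 (first cousins share one grandparent pair — two paths of length 4: r = 2·(1/2)^4 = 1/8).
Summing one r·B term per recipient: 4·0.25·0.0252 + 4·0.25·0.121 + 2·0.125·0.204 = 0.1972.
0.1972 < 0.36: the indirect benefit is less than the cost.

No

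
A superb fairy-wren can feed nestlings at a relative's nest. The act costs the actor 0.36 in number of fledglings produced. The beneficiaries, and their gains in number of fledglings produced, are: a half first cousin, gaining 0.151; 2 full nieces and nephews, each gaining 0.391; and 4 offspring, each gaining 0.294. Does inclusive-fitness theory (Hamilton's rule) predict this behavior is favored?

Yes

Hamilton's rule: the trait is favored when the sum of r·B over every recipient exceeds the actor's cost C.
r to a half first cousin = 1/16 (half first cousins share one grandparent — one path of length 4: r = (1/2)^4 = 1/16).
r to a full niece or nephew = 0.25 (full aunt/uncle↔niece/nephew: two paths of length 3 through the shared grandparent pair: r = 2·(1/2)^3 = 1/4).
r to an offspring = 0.5 (one parent–offspring link: r = (1/2)^1 = 1/2).
Summing one r·B term per recipient: 1·0.0625·0.151 + 2·0.25·0.391 + 4·0.5·0.294 = 0.7929375.
0.7929375 > 0.36: the indirect benefit exceeds the cost.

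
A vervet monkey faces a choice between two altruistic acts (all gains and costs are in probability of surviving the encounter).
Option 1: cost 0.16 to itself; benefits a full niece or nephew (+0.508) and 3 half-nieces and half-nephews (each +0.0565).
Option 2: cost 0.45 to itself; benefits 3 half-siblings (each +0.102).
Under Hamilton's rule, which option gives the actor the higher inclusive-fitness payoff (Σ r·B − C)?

Option 1

Option 1: r to a full niece or nephew = 0.25.
Option 1: r to a half-niece or half-nephew = 0.125.
Option 1: Σ r·B − C = (1·0.25·0.508 + 3·0.125·0.0565) − 0.16 = -0.0118125.
Option 2: r to a half-sibling = 0.25.
Option 2: Σ r·B − C = (3·0.25·0.102) − 0.45 = -0.3735.
Option 1 has the higher net inclusive-fitness payoff.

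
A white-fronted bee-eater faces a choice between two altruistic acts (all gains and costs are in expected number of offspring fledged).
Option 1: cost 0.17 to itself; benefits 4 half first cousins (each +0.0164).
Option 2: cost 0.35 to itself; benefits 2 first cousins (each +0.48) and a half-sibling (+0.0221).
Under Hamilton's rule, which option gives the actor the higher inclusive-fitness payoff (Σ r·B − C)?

Option 1: r to a half first cousin = 0.0625.
Option 1: Σ r·B − C = (4·0.0625·0.0164) − 0.17 = -0.1659.
Option 2: r to a first cousin = 0.125.
Option 2: r to a half-sibling = 0.25.
Option 2: Σ r·B − C = (2·0.125·0.48 + 1·0.25·0.0221) − 0.35 = -0.224475.
Option 1 has the higher net inclusive-fitness payoff.

Option 1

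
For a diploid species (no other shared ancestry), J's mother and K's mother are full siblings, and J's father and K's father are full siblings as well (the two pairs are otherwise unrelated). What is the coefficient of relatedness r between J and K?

0.25

Relatedness sums over independent paths through distinct common ancestors.
J and K are related in two ways: first cousins through their mothers (r = 1/8) and first cousins through their fathers (r = 1/8) — i.e. double first cousins.
r = 1/8 + 1/8 = 1/4 = 0.25.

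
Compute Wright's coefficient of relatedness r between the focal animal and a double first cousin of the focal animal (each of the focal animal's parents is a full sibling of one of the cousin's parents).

Each parent–offspring link contributes a factor of 1/2, and independent paths through distinct common ancestors add.
Double first cousins share both grandparent pairs — four paths of length 4: r = 4·(1/2)^4 = 1/4.

0.25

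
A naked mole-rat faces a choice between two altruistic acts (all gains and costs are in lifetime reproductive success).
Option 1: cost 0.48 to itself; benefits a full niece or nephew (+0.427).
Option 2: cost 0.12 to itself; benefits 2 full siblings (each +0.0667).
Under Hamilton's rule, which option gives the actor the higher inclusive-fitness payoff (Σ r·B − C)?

Option 1: r to a full niece or nephew = 0.25.
Option 1: Σ r·B − C = (1·0.25·0.427) − 0.48 = -0.37325.
Option 2: r to a full sibling = 0.5.
Option 2: Σ r·B − C = (2·0.5·0.0667) − 0.12 = -0.0533.
Option 2 has the higher net inclusive-fitness payoff.

Option 2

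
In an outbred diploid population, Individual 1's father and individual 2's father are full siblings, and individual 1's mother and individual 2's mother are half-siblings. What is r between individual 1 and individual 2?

0.1875

Relatedness sums over independent paths through distinct common ancestors.
Individual 1 and individual 2 are related in two ways: first cousins through their fathers (r = 1/8) and half first cousins through their mothers (r = 1/16).
r = 1/8 + 1/16 = 0.1875.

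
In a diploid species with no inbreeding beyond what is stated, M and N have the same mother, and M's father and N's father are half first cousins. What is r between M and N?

0.265625

Relatedness sums over independent paths through distinct common ancestors.
M and N are related in two ways: half-sibs through their shared mother (r = 1/4) and half second cousins through their fathers (r = 1/64).
r = 1/4 + 1/64 = 0.265625.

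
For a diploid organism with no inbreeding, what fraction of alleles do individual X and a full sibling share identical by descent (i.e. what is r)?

0.5

Full sibs share both parents — two paths of length 2: r = 2·(1/2)^2 = 1/2.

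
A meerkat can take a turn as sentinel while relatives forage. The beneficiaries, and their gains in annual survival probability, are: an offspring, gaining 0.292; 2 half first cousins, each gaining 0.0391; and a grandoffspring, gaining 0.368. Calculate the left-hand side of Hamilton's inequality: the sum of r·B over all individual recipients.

0.2428875

r to an offspring = 1/2 (one parent–offspring link: r = (1/2)^1 = 1/2).
r to a half first cousin = 1/16 (half first cousins share one grandparent — one path of length 4: r = (1/2)^4 = 1/16).
r to a grandoffspring = 1/4 (two parent–offspring links: r = (1/2)^2 = 1/4).
Summing one r·B term per recipient: 1·0.5·0.292 + 2·0.0625·0.0391 + 1·0.25·0.368 = 0.2428875.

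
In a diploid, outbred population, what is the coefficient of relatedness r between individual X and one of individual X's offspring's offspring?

Each parent–offspring link contributes a factor of 1/2, and independent paths through distinct common ancestors add.
Two parent–offspring links: r = (1/2)^2 = 1/4.

0.25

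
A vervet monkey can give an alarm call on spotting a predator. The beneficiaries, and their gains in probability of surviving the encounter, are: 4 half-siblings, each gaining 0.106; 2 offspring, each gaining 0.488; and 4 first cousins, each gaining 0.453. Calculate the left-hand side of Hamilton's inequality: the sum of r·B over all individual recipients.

0.8205

r to a half-sibling = 1/4 (half-sibs share one parent — one path of length 2: r = (1/2)^2 = 1/4).
r to an offspring = 0.5 (one parent–offspring link: r = (1/2)^1 = 1/2).
r to a first cousin = 0.125 (first cousins share one grandparent pair — two paths of length 4: r = 2·(1/2)^4 = 1/8).
Summing one r·B term per recipient: 4·0.25·0.106 + 2·0.5·0.488 + 4·0.125·0.453 = 0.8205.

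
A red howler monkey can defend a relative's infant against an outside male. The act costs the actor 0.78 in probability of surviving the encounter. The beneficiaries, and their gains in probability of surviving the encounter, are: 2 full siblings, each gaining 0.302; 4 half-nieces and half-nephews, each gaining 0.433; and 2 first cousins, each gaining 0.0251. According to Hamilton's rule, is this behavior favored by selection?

No

Hamilton's rule: the trait is favored when the sum of r·B over every recipient exceeds the actor's cost C.
r to a full sibling = 0.5 (full sibs share both parents — two paths of length 2: r = 2·(1/2)^2 = 1/2).
r to a half-niece or half-nephew = 1/8 (half-aunt/uncle↔niece/nephew: one path of length 3: r = (1/2)^3 = 1/8).
r to a first cousin = 0.125 (first cousins share one grandparent pair — two paths of length 4: r = 2·(1/2)^4 = 1/8).
Summing one r·B term per recipient: 2·0.5·0.302 + 4·0.125·0.433 + 2·0.125·0.0251 = 0.524775.
0.524775 < 0.78: the indirect benefit is less than the cost.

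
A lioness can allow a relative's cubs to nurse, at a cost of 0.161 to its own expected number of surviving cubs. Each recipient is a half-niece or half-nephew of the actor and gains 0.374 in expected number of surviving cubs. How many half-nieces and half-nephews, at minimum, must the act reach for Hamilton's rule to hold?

4

r to a half-niece or half-nephew = 1/8 (half-aunt/uncle↔niece/nephew: one path of length 3: r = (1/2)^3 = 1/8).
Hamilton's rule: n·r·B > C  ⇒  n > C/(r·B) = 0.161/(0.125·0.374) = 3.444.
The smallest integer exceeding 3.444 is 4.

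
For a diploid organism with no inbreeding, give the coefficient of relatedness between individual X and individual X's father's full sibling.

Each parent–offspring link contributes a factor of 1/2, and independent paths through distinct common ancestors add.
Full aunt/uncle↔niece/nephew: two paths of length 3 through the shared grandparent pair: r = 2·(1/2)^3 = 1/4.

0.25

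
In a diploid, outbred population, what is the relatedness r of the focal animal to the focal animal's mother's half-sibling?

Each parent–offspring link contributes a factor of 1/2, and independent paths through distinct common ancestors add.
Half-aunt/uncle↔niece/nephew: one path of length 3: r = (1/2)^3 = 1/8.

0.125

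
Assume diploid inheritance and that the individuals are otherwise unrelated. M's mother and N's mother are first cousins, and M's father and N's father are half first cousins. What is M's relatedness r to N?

0.046875

Wright's path rule: contributions from independent ancestry routes add.
M and N are related in two ways: second cousins through their mothers (r = 1/32) and half second cousins through their fathers (r = 1/64).
r = 1/32 + 1/64 = 0.046875.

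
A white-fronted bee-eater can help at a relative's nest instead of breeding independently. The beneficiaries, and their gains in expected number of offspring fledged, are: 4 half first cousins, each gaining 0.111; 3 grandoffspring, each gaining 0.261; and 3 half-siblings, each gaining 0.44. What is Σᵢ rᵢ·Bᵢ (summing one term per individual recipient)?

0.5535

r to a half first cousin = 0.0625 (half first cousins share one grandparent — one path of length 4: r = (1/2)^4 = 1/16).
r to a grandoffspring = 0.25 (two parent–offspring links: r = (1/2)^2 = 1/4).
r to a half-sibling = 1/4 (half-sibs share one parent — one path of length 2: r = (1/2)^2 = 1/4).
Summing one r·B term per recipient: 4·0.0625·0.111 + 3·0.25·0.261 + 3·0.25·0.44 = 0.5535.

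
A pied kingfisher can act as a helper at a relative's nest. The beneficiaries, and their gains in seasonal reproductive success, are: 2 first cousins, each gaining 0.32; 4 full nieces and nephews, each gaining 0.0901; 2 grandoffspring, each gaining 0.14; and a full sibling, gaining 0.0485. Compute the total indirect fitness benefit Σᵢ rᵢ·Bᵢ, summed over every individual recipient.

r to a first cousin = 0.125 (first cousins share one grandparent pair — two paths of length 4: r = 2·(1/2)^4 = 1/8).
r to a full niece or nephew = 1/4 (full aunt/uncle↔niece/nephew: two paths of length 3 through the shared grandparent pair: r = 2·(1/2)^3 = 1/4).
r to a grandoffspring = 1/4 (two parent–offspring links: r = (1/2)^2 = 1/4).
r to a full sibling = 1/2 (full sibs share both parents — two paths of length 2: r = 2·(1/2)^2 = 1/2).
Summing one r·B term per recipient: 2·0.125·0.32 + 4·0.25·0.0901 + 2·0.25·0.14 + 1·0.5·0.0485 = 0.26435.

0.26435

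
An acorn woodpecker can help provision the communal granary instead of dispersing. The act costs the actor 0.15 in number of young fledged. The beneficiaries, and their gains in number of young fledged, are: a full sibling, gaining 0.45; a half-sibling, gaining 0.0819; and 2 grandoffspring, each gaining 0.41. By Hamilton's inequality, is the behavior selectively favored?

Hamilton's rule: the trait is favored when the sum of r·B over every recipient exceeds the actor's cost C.
r to a full sibling = 1/2 (full sibs share both parents — two paths of length 2: r = 2·(1/2)^2 = 1/2).
r to a half-sibling = 0.25 (half-sibs share one parent — one path of length 2: r = (1/2)^2 = 1/4).
r to a grandoffspring = 0.25 (two parent–offspring links: r = (1/2)^2 = 1/4).
Summing one r·B term per recipient: 1·0.5·0.45 + 1·0.25·0.0819 + 2·0.25·0.41 = 0.450475.
0.450475 > 0.15: the indirect benefit exceeds the cost.

Yes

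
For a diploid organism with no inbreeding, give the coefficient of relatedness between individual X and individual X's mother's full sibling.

0.25

Each parent–offspring link contributes a factor of 1/2, and independent paths through distinct common ancestors add.
Full aunt/uncle↔niece/nephew: two paths of length 3 through the shared grandparent pair: r = 2·(1/2)^3 = 1/4.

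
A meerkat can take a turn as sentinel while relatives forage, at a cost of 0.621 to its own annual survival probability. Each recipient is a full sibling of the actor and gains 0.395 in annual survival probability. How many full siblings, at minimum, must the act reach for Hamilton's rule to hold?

4

r to a full sibling = 0.5 (full sibs share both parents — two paths of length 2: r = 2·(1/2)^2 = 1/2).
Hamilton's rule: n·r·B > C  ⇒  n > C/(r·B) = 0.621/(0.5·0.395) = 3.144.
The smallest integer exceeding 3.144 is 4.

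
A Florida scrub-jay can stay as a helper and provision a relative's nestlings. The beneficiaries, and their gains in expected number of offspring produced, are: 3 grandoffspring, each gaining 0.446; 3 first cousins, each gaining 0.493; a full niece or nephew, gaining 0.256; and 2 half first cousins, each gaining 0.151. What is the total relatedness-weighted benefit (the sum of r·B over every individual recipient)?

r to a grandoffspring = 0.25 (two parent–offspring links: r = (1/2)^2 = 1/4).
r to a first cousin = 0.125 (first cousins share one grandparent pair — two paths of length 4: r = 2·(1/2)^4 = 1/8).
r to a full niece or nephew = 1/4 (full aunt/uncle↔niece/nephew: two paths of length 3 through the shared grandparent pair: r = 2·(1/2)^3 = 1/4).
r to a half first cousin = 0.0625 (half first cousins share one grandparent — one path of length 4: r = (1/2)^4 = 1/16).
Summing one r·B term per recipient: 3·0.25·0.446 + 3·0.125·0.493 + 1·0.25·0.256 + 2·0.0625·0.151 = 0.60225.

0.60225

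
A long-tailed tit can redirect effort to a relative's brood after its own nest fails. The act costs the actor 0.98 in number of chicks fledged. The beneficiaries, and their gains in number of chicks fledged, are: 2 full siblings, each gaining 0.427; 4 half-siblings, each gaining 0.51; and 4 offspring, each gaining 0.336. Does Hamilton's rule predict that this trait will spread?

Yes

Hamilton's rule: the trait is favored when the sum of r·B over every recipient exceeds the actor's cost C.
r to a full sibling = 1/2 (full sibs share both parents — two paths of length 2: r = 2·(1/2)^2 = 1/2).
r to a half-sibling = 0.25 (half-sibs share one parent — one path of length 2: r = (1/2)^2 = 1/4).
r to an offspring = 0.5 (one parent–offspring link: r = (1/2)^1 = 1/2).
Summing one r·B term per recipient: 2·0.5·0.427 + 4·0.25·0.51 + 4·0.5·0.336 = 1.609.
1.609 > 0.98: the indirect benefit exceeds the cost.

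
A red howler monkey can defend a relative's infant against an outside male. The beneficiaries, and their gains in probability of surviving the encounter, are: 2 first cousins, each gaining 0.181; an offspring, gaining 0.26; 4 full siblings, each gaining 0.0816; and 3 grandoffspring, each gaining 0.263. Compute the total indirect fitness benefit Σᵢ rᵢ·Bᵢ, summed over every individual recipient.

0.5357

r to a first cousin = 0.125 (first cousins share one grandparent pair — two paths of length 4: r = 2·(1/2)^4 = 1/8).
r to an offspring = 1/2 (one parent–offspring link: r = (1/2)^1 = 1/2).
r to a full sibling = 0.5 (full sibs share both parents — two paths of length 2: r = 2·(1/2)^2 = 1/2).
r to a grandoffspring = 1/4 (two parent–offspring links: r = (1/2)^2 = 1/4).
Summing one r·B term per recipient: 2·0.125·0.181 + 1·0.5·0.26 + 4·0.5·0.0816 + 3·0.25·0.263 = 0.5357.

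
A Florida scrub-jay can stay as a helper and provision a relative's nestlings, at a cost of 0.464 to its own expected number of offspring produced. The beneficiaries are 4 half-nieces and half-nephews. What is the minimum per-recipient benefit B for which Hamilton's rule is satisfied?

0.928

r to a half-niece or half-nephew = 0.125 (half-aunt/uncle↔niece/nephew: one path of length 3: r = (1/2)^3 = 1/8).
Hamilton's rule with n recipients of equal r: n·r·B > C, so B > C/(n·r) = 0.464/(4·0.125) = 0.928.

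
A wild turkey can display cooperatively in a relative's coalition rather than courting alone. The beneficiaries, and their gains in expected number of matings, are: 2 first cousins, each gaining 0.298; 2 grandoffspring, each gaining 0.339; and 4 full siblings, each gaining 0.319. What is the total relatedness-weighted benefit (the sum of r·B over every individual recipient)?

r to a first cousin = 0.125 (first cousins share one grandparent pair — two paths of length 4: r = 2·(1/2)^4 = 1/8).
r to a grandoffspring = 0.25 (two parent–offspring links: r = (1/2)^2 = 1/4).
r to a full sibling = 0.5 (full sibs share both parents — two paths of length 2: r = 2·(1/2)^2 = 1/2).
Summing one r·B term per recipient: 2·0.125·0.298 + 2·0.25·0.339 + 4·0.5·0.319 = 0.882.

0.882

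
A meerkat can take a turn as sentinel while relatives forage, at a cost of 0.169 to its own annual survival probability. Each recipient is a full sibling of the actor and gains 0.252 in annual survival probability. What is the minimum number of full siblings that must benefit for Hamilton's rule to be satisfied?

2

r to a full sibling = 0.5 (full sibs share both parents — two paths of length 2: r = 2·(1/2)^2 = 1/2).
Hamilton's rule: n·r·B > C  ⇒  n > C/(r·B) = 0.169/(0.5·0.252) = 1.341.
The smallest integer exceeding 1.341 is 2.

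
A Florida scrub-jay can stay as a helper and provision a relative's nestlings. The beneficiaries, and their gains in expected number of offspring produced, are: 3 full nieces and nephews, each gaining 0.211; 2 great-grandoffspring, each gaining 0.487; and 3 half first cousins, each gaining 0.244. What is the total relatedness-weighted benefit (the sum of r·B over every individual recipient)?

0.32575

r to a full niece or nephew = 0.25 (full aunt/uncle↔niece/nephew: two paths of length 3 through the shared grandparent pair: r = 2·(1/2)^3 = 1/4).
r to a great-grandoffspring = 1/8 (three parent–offspring links: r = (1/2)^3 = 1/8).
r to a half first cousin = 1/16 (half first cousins share one grandparent — one path of length 4: r = (1/2)^4 = 1/16).
Summing one r·B term per recipient: 3·0.25·0.211 + 2·0.125·0.487 + 3·0.0625·0.244 = 0.32575.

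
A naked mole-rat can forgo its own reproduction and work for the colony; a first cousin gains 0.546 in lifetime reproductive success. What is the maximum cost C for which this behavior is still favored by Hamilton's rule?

r to a first cousin = 1/8 (first cousins share one grandparent pair — two paths of length 4: r = 2·(1/2)^4 = 1/8).
Hamilton's rule: n·r·B > C, so the trait is favored while C < n·r·B = 1·0.125·0.546 = 0.06825.

0.06825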